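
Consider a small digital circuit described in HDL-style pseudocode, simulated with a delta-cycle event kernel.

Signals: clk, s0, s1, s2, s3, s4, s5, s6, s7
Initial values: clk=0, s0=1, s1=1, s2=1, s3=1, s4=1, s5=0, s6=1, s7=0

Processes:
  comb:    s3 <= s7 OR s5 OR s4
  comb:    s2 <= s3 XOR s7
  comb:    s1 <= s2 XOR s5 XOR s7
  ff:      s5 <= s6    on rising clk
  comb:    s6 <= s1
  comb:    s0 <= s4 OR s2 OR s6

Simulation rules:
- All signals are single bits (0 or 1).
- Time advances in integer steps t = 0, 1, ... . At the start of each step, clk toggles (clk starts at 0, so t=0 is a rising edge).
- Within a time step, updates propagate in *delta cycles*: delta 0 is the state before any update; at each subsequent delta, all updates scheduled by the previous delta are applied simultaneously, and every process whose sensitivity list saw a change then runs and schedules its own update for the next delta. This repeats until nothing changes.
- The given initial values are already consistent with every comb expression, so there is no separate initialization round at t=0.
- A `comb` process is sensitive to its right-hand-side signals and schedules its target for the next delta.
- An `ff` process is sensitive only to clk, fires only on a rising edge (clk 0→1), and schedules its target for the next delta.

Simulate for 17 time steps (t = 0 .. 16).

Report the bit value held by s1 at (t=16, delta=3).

t=0 Δ0: clk=0 s1=1 s7=0 s5=0 s2=1 s3=1 s4=1 s0=1 s6=1
  Δ1: clk:0→1
  Δ2: s5:0→1
  Δ3: s1:1→0
  Δ4: s6:1→0
  (4Δ to stable)
t=1 Δ0: clk=1 s1=0 s7=0 s5=1 s2=1 s3=1 s4=1 s0=1 s6=0
  Δ1: clk:1→0
  (1Δ to stable)
t=2 Δ0: clk=0 s1=0 s7=0 s5=1 s2=1 s3=1 s4=1 s0=1 s6=0
  Δ1: clk:0→1
  Δ2: s5:1→0
  Δ3: s1:0→1
  Δ4: s6:0→1
  (4Δ to stable)
t=3 Δ0: clk=1 s1=1 s7=0 s5=0 s2=1 s3=1 s4=1 s0=1 s6=1
  Δ1: clk:1→0
  (1Δ to stable)
t=4 Δ0: clk=0 s1=1 s7=0 s5=0 s2=1 s3=1 s4=1 s0=1 s6=1
  Δ1: clk:0→1
  Δ2: s5:0→1
  Δ3: s1:1→0
  Δ4: s6:1→0
  (4Δ to stable)
t=5 Δ0: clk=1 s1=0 s7=0 s5=1 s2=1 s3=1 s4=1 s0=1 s6=0
  Δ1: clk:1→0
  (1Δ to stable)
t=6 Δ0: clk=0 s1=0 s7=0 s5=1 s2=1 s3=1 s4=1 s0=1 s6=0
  Δ1: clk:0→1
  Δ2: s5:1→0
  Δ3: s1:0→1
  Δ4: s6:0→1
  (4Δ to stable)
t=7 Δ0: clk=1 s1=1 s7=0 s5=0 s2=1 s3=1 s4=1 s0=1 s6=1
  Δ1: clk:1→0
  (1Δ to stable)
t=8 Δ0: clk=0 s1=1 s7=0 s5=0 s2=1 s3=1 s4=1 s0=1 s6=1
  Δ1: clk:0→1
  Δ2: s5:0→1
  Δ3: s1:1→0
  Δ4: s6:1→0
  (4Δ to stable)
t=9 Δ0: clk=1 s1=0 s7=0 s5=1 s2=1 s3=1 s4=1 s0=1 s6=0
  Δ1: clk:1→0
  (1Δ to stable)
t=10 Δ0: clk=0 s1=0 s7=0 s5=1 s2=1 s3=1 s4=1 s0=1 s6=0
  Δ1: clk:0→1
  Δ2: s5:1→0
  Δ3: s1:0→1
  Δ4: s6:0→1
  (4Δ to stable)
t=11 Δ0: clk=1 s1=1 s7=0 s5=0 s2=1 s3=1 s4=1 s0=1 s6=1
  Δ1: clk:1→0
  (1Δ to stable)
t=12 Δ0: clk=0 s1=1 s7=0 s5=0 s2=1 s3=1 s4=1 s0=1 s6=1
  Δ1: clk:0→1
  Δ2: s5:0→1
  Δ3: s1:1→0
  Δ4: s6:1→0
  (4Δ to stable)
t=13 Δ0: clk=1 s1=0 s7=0 s5=1 s2=1 s3=1 s4=1 s0=1 s6=0
  Δ1: clk:1→0
  (1Δ to stable)
t=14 Δ0: clk=0 s1=0 s7=0 s5=1 s2=1 s3=1 s4=1 s0=1 s6=0
  Δ1: clk:0→1
  Δ2: s5:1→0
  Δ3: s1:0→1
  Δ4: s6:0→1
  (4Δ to stable)
t=15 Δ0: clk=1 s1=1 s7=0 s5=0 s2=1 s3=1 s4=1 s0=1 s6=1
  Δ1: clk:1→0
  (1Δ to stable)
t=16 Δ0: clk=0 s1=1 s7=0 s5=0 s2=1 s3=1 s4=1 s0=1 s6=1
  Δ1: clk:0→1
  Δ2: s5:0→1
  Δ3: s1:1→0
  Δ4: s6:1→0
  (4Δ to stable)

0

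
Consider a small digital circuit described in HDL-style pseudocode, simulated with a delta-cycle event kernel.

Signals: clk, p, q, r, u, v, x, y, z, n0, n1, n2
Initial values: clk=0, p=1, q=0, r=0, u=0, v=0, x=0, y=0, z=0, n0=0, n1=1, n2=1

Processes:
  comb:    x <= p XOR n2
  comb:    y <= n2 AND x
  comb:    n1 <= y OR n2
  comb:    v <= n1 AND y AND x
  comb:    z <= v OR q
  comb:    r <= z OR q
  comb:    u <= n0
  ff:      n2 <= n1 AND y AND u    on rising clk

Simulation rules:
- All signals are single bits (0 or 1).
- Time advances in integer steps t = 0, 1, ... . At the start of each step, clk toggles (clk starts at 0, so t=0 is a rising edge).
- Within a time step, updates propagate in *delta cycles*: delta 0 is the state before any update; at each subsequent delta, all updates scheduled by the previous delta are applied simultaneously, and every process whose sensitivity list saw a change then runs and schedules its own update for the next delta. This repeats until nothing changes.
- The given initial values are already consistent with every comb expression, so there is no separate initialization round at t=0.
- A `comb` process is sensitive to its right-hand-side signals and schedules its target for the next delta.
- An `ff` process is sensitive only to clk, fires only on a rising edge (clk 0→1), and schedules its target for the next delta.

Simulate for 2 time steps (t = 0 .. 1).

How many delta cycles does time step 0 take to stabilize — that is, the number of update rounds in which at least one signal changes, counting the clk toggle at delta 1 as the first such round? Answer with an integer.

[bits: x,clk,n1,q,p,v,z,n0,y,r,u,n2]
t=0: Δ0=001010000001 Δ1=011010000001 Δ2=011010000000 Δ3=110010000000 | 3Δ
t=1: Δ0=110010000000 Δ1=100010000000 | 1Δ

3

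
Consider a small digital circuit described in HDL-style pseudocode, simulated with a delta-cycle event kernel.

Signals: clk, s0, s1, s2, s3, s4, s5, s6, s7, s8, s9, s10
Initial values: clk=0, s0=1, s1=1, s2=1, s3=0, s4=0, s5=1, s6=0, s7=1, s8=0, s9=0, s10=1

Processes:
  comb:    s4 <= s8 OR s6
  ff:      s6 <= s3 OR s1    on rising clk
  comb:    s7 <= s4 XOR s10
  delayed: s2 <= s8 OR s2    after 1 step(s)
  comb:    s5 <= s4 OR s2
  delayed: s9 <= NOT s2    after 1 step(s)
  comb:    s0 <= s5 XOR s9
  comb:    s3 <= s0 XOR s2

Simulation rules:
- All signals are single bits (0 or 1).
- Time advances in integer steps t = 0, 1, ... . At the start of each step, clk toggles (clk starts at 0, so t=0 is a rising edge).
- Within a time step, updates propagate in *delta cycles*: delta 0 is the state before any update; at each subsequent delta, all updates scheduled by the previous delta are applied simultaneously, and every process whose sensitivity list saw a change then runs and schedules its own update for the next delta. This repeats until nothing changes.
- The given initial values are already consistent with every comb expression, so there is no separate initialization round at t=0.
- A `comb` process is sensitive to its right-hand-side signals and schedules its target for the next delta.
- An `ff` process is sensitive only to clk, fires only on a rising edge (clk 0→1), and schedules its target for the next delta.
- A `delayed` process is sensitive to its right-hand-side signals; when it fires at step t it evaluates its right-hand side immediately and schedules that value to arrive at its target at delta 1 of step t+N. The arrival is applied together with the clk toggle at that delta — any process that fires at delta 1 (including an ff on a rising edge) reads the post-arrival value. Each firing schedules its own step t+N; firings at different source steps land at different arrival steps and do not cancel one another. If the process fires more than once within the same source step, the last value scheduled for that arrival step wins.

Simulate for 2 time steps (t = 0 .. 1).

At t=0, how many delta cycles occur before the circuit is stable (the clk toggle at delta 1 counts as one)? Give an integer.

t0.Δ0 s6=0 s3=0 s1=1 s4=0 s5=1 s7=1 s8=0 s9=0 s10=1 s2=1 clk=0 s0=1
t0.Δ1 s6=0 s3=0 s1=1 s4=0 s5=1 s7=1 s8=0 s9=0 s10=1 s2=1 clk=1 s0=1
t0.Δ2 s6=1 s3=0 s1=1 s4=0 s5=1 s7=1 s8=0 s9=0 s10=1 s2=1 clk=1 s0=1
t0.Δ3 s6=1 s3=0 s1=1 s4=1 s5=1 s7=1 s8=0 s9=0 s10=1 s2=1 clk=1 s0=1
t0.Δ4 s6=1 s3=0 s1=1 s4=1 s5=1 s7=0 s8=0 s9=0 s10=1 s2=1 clk=1 s0=1
t1.Δ0 s6=1 s3=0 s1=1 s4=1 s5=1 s7=0 s8=0 s9=0 s10=1 s2=1 clk=1 s0=1
t1.Δ1 s6=1 s3=0 s1=1 s4=1 s5=1 s7=0 s8=0 s9=0 s10=1 s2=1 clk=0 s0=1

4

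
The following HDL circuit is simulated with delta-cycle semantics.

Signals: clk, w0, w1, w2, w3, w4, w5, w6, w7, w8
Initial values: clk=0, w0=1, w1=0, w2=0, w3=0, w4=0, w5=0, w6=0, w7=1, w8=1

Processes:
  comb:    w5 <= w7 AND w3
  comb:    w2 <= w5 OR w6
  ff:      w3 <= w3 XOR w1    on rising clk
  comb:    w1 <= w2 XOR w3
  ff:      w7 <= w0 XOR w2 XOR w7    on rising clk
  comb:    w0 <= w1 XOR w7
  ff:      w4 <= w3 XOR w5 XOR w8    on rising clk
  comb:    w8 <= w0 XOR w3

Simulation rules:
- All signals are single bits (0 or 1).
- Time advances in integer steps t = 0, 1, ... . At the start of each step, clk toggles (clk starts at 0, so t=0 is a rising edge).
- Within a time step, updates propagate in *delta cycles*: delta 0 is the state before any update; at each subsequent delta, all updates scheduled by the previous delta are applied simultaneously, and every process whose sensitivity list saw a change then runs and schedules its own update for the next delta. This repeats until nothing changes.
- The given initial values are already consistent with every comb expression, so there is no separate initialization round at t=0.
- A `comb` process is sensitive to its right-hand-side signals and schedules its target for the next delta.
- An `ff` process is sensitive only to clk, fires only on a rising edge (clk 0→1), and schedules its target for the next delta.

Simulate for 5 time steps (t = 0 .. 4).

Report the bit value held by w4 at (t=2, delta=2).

0

t=0 Δ0: w1=0 w7=1 w8=1 w0=1 clk=0 w3=0 w2=0 w5=0 w4=0 w6=0
  Δ1: clk:0→1
  Δ2: w7:1→0, w4:0→1
  Δ3: w0:1→0
  Δ4: w8:1→0
  (4Δ to stable)
t=1 Δ0: w1=0 w7=0 w8=0 w0=0 clk=1 w3=0 w2=0 w5=0 w4=1 w6=0
  Δ1: clk:1→0
  (1Δ to stable)
t=2 Δ0: w1=0 w7=0 w8=0 w0=0 clk=0 w3=0 w2=0 w5=0 w4=1 w6=0
  Δ1: clk:0→1
  Δ2: w4:1→0
  (2Δ to stable)
t=3 Δ0: w1=0 w7=0 w8=0 w0=0 clk=1 w3=0 w2=0 w5=0 w4=0 w6=0
  Δ1: clk:1→0
  (1Δ to stable)
t=4 Δ0: w1=0 w7=0 w8=0 w0=0 clk=0 w3=0 w2=0 w5=0 w4=0 w6=0
  Δ1: clk:0→1
  (1Δ to stable)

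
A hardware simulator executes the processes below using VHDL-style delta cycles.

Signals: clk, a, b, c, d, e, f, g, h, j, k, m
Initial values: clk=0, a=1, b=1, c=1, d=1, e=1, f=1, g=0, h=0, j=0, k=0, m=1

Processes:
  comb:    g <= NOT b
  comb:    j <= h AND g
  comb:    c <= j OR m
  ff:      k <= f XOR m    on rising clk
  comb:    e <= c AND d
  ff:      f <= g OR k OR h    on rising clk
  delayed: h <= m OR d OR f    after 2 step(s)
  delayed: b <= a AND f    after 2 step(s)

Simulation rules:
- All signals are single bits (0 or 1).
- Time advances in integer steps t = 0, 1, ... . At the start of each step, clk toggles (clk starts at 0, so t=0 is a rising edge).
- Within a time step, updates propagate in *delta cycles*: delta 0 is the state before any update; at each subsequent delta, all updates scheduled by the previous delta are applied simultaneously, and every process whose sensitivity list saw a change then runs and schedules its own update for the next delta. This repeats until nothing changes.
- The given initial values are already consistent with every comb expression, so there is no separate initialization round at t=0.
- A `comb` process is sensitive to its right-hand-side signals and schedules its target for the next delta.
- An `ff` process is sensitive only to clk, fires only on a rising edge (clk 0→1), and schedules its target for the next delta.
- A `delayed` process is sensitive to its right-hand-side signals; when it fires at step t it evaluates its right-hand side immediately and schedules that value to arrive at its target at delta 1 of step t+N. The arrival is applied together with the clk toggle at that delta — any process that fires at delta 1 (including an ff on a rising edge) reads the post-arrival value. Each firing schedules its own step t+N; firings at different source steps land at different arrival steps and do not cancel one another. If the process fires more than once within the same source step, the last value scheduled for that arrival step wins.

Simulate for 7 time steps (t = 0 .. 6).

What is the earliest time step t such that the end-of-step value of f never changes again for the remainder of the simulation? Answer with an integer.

t0.Δ0 c=1 k=0 h=0 j=0 clk=0 f=1 b=1 m=1 d=1 a=1 e=1 g=0
t0.Δ1 c=1 k=0 h=0 j=0 clk=1 f=1 b=1 m=1 d=1 a=1 e=1 g=0
t0.Δ2 c=1 k=0 h=0 j=0 clk=1 f=0 b=1 m=1 d=1 a=1 e=1 g=0
t1.Δ0 c=1 k=0 h=0 j=0 clk=1 f=0 b=1 m=1 d=1 a=1 e=1 g=0
t1.Δ1 c=1 k=0 h=0 j=0 clk=0 f=0 b=1 m=1 d=1 a=1 e=1 g=0
t2.Δ0 c=1 k=0 h=0 j=0 clk=0 f=0 b=1 m=1 d=1 a=1 e=1 g=0
t2.Δ1 c=1 k=0 h=1 j=0 clk=1 f=0 b=0 m=1 d=1 a=1 e=1 g=0
t2.Δ2 c=1 k=1 h=1 j=0 clk=1 f=1 b=0 m=1 d=1 a=1 e=1 g=1
t2.Δ3 c=1 k=1 h=1 j=1 clk=1 f=1 b=0 m=1 d=1 a=1 e=1 g=1
t3.Δ0 c=1 k=1 h=1 j=1 clk=1 f=1 b=0 m=1 d=1 a=1 e=1 g=1
t3.Δ1 c=1 k=1 h=1 j=1 clk=0 f=1 b=0 m=1 d=1 a=1 e=1 g=1
t4.Δ0 c=1 k=1 h=1 j=1 clk=0 f=1 b=0 m=1 d=1 a=1 e=1 g=1
t4.Δ1 c=1 k=1 h=1 j=1 clk=1 f=1 b=1 m=1 d=1 a=1 e=1 g=1
t4.Δ2 c=1 k=0 h=1 j=1 clk=1 f=1 b=1 m=1 d=1 a=1 e=1 g=0
t4.Δ3 c=1 k=0 h=1 j=0 clk=1 f=1 b=1 m=1 d=1 a=1 e=1 g=0
t5.Δ0 c=1 k=0 h=1 j=0 clk=1 f=1 b=1 m=1 d=1 a=1 e=1 g=0
t5.Δ1 c=1 k=0 h=1 j=0 clk=0 f=1 b=1 m=1 d=1 a=1 e=1 g=0
t6.Δ0 c=1 k=0 h=1 j=0 clk=0 f=1 b=1 m=1 d=1 a=1 e=1 g=0
t6.Δ1 c=1 k=0 h=1 j=0 clk=1 f=1 b=1 m=1 d=1 a=1 e=1 g=0

2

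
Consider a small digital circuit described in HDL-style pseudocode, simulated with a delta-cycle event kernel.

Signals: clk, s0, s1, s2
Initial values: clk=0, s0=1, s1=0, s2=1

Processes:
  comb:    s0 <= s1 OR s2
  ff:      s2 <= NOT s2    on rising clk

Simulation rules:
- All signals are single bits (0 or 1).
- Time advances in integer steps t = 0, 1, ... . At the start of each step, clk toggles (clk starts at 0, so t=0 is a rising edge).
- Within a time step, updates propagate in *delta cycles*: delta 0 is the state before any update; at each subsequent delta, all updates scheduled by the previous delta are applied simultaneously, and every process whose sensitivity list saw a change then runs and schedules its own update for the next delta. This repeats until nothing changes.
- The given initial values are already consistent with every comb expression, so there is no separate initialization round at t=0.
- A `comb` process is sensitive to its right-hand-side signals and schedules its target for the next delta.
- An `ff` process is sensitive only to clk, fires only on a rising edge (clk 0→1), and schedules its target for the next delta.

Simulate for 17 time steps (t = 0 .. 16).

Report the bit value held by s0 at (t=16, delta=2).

t0.Δ0 s0=1 clk=0 s2=1 s1=0
t0.Δ1 s0=1 clk=1 s2=1 s1=0
t0.Δ2 s0=1 clk=1 s2=0 s1=0
t0.Δ3 s0=0 clk=1 s2=0 s1=0
t1.Δ0 s0=0 clk=1 s2=0 s1=0
t1.Δ1 s0=0 clk=0 s2=0 s1=0
t2.Δ0 s0=0 clk=0 s2=0 s1=0
t2.Δ1 s0=0 clk=1 s2=0 s1=0
t2.Δ2 s0=0 clk=1 s2=1 s1=0
t2.Δ3 s0=1 clk=1 s2=1 s1=0
t3.Δ0 s0=1 clk=1 s2=1 s1=0
t3.Δ1 s0=1 clk=0 s2=1 s1=0
t4.Δ0 s0=1 clk=0 s2=1 s1=0
t4.Δ1 s0=1 clk=1 s2=1 s1=0
t4.Δ2 s0=1 clk=1 s2=0 s1=0
t4.Δ3 s0=0 clk=1 s2=0 s1=0
t5.Δ0 s0=0 clk=1 s2=0 s1=0
t5.Δ1 s0=0 clk=0 s2=0 s1=0
t6.Δ0 s0=0 clk=0 s2=0 s1=0
t6.Δ1 s0=0 clk=1 s2=0 s1=0
t6.Δ2 s0=0 clk=1 s2=1 s1=0
t6.Δ3 s0=1 clk=1 s2=1 s1=0
t7.Δ0 s0=1 clk=1 s2=1 s1=0
t7.Δ1 s0=1 clk=0 s2=1 s1=0
t8.Δ0 s0=1 clk=0 s2=1 s1=0
t8.Δ1 s0=1 clk=1 s2=1 s1=0
t8.Δ2 s0=1 clk=1 s2=0 s1=0
t8.Δ3 s0=0 clk=1 s2=0 s1=0
t9.Δ0 s0=0 clk=1 s2=0 s1=0
t9.Δ1 s0=0 clk=0 s2=0 s1=0
t10.Δ0 s0=0 clk=0 s2=0 s1=0
t10.Δ1 s0=0 clk=1 s2=0 s1=0
t10.Δ2 s0=0 clk=1 s2=1 s1=0
t10.Δ3 s0=1 clk=1 s2=1 s1=0
t11.Δ0 s0=1 clk=1 s2=1 s1=0
t11.Δ1 s0=1 clk=0 s2=1 s1=0
t12.Δ0 s0=1 clk=0 s2=1 s1=0
t12.Δ1 s0=1 clk=1 s2=1 s1=0
t12.Δ2 s0=1 clk=1 s2=0 s1=0
t12.Δ3 s0=0 clk=1 s2=0 s1=0
t13.Δ0 s0=0 clk=1 s2=0 s1=0
t13.Δ1 s0=0 clk=0 s2=0 s1=0
t14.Δ0 s0=0 clk=0 s2=0 s1=0
t14.Δ1 s0=0 clk=1 s2=0 s1=0
t14.Δ2 s0=0 clk=1 s2=1 s1=0
t14.Δ3 s0=1 clk=1 s2=1 s1=0
t15.Δ0 s0=1 clk=1 s2=1 s1=0
t15.Δ1 s0=1 clk=0 s2=1 s1=0
t16.Δ0 s0=1 clk=0 s2=1 s1=0
t16.Δ1 s0=1 clk=1 s2=1 s1=0
t16.Δ2 s0=1 clk=1 s2=0 s1=0
t16.Δ3 s0=0 clk=1 s2=0 s1=0

1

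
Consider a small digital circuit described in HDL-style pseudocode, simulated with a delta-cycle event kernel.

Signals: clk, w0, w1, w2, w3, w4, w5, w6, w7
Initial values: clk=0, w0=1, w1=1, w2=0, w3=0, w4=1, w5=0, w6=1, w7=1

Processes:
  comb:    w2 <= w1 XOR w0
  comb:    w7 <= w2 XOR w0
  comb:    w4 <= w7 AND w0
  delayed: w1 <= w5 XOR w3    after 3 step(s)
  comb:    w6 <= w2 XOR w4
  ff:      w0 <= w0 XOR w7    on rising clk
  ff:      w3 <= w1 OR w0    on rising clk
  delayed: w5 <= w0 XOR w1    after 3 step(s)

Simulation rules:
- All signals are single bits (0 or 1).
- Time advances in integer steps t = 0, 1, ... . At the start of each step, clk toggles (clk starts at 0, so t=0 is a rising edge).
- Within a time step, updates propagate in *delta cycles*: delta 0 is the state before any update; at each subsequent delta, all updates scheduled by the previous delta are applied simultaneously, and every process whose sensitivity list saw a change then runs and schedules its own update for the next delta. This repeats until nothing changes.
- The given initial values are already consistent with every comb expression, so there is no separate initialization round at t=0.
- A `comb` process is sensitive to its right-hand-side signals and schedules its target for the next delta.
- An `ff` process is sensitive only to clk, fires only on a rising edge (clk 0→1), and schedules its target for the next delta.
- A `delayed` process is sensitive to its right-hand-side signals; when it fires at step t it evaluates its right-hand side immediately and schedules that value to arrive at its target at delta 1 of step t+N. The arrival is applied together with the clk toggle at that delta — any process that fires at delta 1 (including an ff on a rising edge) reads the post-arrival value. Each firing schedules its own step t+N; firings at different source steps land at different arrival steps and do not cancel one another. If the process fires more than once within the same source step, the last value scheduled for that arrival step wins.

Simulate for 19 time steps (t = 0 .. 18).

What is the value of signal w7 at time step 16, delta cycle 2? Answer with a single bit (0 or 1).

[bits: w0,w4,w5,w6,clk,w7,w3,w1,w2]
t=0: Δ0=110101010 Δ1=110111010 Δ2=010111110 Δ3=000110111 Δ4=000111111 | 4Δ
t=1: Δ0=000111111 Δ1=000101111 | 1Δ
t=2: Δ0=000101111 Δ1=000111111 Δ2=100111111 Δ3=110110110 Δ4=100111110 Δ5=110011110 Δ6=110111110 | 6Δ
t=3: Δ0=110111110 Δ1=111101110 | 1Δ
t=4: Δ0=111101110 Δ1=111111110 Δ2=011111110 Δ3=001110111 Δ4=001111111 | 4Δ
t=5: Δ0=001111111 Δ1=000101111 | 1Δ
t=6: Δ0=000101111 Δ1=000111101 Δ2=100111000 Δ3=110011001 Δ4=110010001 Δ5=100010001 Δ6=100110001 | 6Δ
t=7: Δ0=100110001 Δ1=101100001 | 1Δ
t=8: Δ0=101100001 Δ1=101110011 Δ2=101110110 Δ3=101011110 Δ4=111011110 Δ5=111111110 | 5Δ
t=9: Δ0=111111110 Δ1=111101100 Δ2=111101101 Δ3=111000101 Δ4=101000101 Δ5=101100101 | 5Δ
t=10: Δ0=101100101 Δ1=101110111 Δ2=101110110 Δ3=101011110 Δ4=111011110 Δ5=111111110 | 5Δ
t=11: Δ0=111111110 Δ1=110101100 Δ2=110101101 Δ3=110000101 Δ4=100000101 Δ5=100100101 | 5Δ
t=12: Δ0=100100101 Δ1=101110101 | 1Δ
t=13: Δ0=101110101 Δ1=100100101 | 1Δ
t=14: Δ0=100100101 Δ1=101110111 Δ2=101110110 Δ3=101011110 Δ4=111011110 Δ5=111111110 | 5Δ
t=15: Δ0=111111110 Δ1=111101100 Δ2=111101101 Δ3=111000101 Δ4=101000101 Δ5=101100101 | 5Δ
t=16: Δ0=101100101 Δ1=101110111 Δ2=101110110 Δ3=101011110 Δ4=111011110 Δ5=111111110 | 5Δ
t=17: Δ0=111111110 Δ1=110101100 Δ2=110101101 Δ3=110000101 Δ4=100000101 Δ5=100100101 | 5Δ
t=18: Δ0=100100101 Δ1=101110101 | 1Δ

0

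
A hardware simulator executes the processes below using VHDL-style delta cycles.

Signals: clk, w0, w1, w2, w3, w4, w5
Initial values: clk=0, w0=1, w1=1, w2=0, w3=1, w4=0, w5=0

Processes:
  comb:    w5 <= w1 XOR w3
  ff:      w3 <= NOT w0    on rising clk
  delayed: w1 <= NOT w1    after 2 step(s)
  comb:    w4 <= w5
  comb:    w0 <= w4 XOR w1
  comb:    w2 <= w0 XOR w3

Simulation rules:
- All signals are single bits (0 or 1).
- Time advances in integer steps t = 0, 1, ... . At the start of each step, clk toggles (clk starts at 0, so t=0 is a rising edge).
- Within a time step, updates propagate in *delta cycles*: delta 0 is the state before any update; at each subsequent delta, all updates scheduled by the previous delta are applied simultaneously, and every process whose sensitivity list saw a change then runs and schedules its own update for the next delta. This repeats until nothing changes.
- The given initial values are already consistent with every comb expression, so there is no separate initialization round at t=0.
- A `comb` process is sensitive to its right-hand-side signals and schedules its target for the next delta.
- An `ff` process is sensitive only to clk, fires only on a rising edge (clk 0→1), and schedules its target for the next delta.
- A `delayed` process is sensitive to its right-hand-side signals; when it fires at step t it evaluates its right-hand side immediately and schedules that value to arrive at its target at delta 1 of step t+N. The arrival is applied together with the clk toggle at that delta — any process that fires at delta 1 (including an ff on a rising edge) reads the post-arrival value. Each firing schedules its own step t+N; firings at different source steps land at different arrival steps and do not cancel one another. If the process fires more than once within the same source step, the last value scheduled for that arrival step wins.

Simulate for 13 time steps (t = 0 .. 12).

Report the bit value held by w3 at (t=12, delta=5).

[bits: w0,w3,w1,clk,w4,w5,w2]
t=0: Δ0=1110000 Δ1=1111000 Δ2=1011000 Δ3=1011011 Δ4=1011111 Δ5=0011111 Δ6=0011110 | 6Δ
t=1: Δ0=0011110 Δ1=0010110 | 1Δ
t=2: Δ0=0010110 Δ1=0011110 Δ2=0111110 Δ3=0111101 Δ4=0111001 Δ5=1111001 Δ6=1111000 | 6Δ
t=3: Δ0=1111000 Δ1=1110000 | 1Δ
t=4: Δ0=1110000 Δ1=1111000 Δ2=1011000 Δ3=1011011 Δ4=1011111 Δ5=0011111 Δ6=0011110 | 6Δ
t=5: Δ0=0011110 Δ1=0010110 | 1Δ
t=6: Δ0=0010110 Δ1=0011110 Δ2=0111110 Δ3=0111101 Δ4=0111001 Δ5=1111001 Δ6=1111000 | 6Δ
t=7: Δ0=1111000 Δ1=1110000 | 1Δ
t=8: Δ0=1110000 Δ1=1111000 Δ2=1011000 Δ3=1011011 Δ4=1011111 Δ5=0011111 Δ6=0011110 | 6Δ
t=9: Δ0=0011110 Δ1=0010110 | 1Δ
t=10: Δ0=0010110 Δ1=0011110 Δ2=0111110 Δ3=0111101 Δ4=0111001 Δ5=1111001 Δ6=1111000 | 6Δ
t=11: Δ0=1111000 Δ1=1110000 | 1Δ
t=12: Δ0=1110000 Δ1=1111000 Δ2=1011000 Δ3=1011011 Δ4=1011111 Δ5=0011111 Δ6=0011110 | 6Δ

0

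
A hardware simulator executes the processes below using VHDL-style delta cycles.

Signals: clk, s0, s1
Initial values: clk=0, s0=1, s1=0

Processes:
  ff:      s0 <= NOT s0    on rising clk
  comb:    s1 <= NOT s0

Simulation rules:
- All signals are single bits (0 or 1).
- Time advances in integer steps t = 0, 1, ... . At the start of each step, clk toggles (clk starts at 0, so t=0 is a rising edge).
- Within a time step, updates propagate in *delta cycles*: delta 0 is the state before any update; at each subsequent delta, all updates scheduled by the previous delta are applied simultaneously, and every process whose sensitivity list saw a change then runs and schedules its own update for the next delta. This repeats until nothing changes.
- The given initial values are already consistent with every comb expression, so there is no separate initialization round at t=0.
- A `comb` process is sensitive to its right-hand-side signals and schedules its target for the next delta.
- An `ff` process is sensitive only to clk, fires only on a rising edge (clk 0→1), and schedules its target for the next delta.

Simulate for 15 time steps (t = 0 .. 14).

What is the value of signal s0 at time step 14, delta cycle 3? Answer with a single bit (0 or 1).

t=0 Δ0: s1=0 s0=1 clk=0
  Δ1: clk:0→1
  Δ2: s0:1→0
  Δ3: s1:0→1
  (3Δ to stable)
t=1 Δ0: s1=1 s0=0 clk=1
  Δ1: clk:1→0
  (1Δ to stable)
t=2 Δ0: s1=1 s0=0 clk=0
  Δ1: clk:0→1
  Δ2: s0:0→1
  Δ3: s1:1→0
  (3Δ to stable)
t=3 Δ0: s1=0 s0=1 clk=1
  Δ1: clk:1→0
  (1Δ to stable)
t=4 Δ0: s1=0 s0=1 clk=0
  Δ1: clk:0→1
  Δ2: s0:1→0
  Δ3: s1:0→1
  (3Δ to stable)
t=5 Δ0: s1=1 s0=0 clk=1
  Δ1: clk:1→0
  (1Δ to stable)
t=6 Δ0: s1=1 s0=0 clk=0
  Δ1: clk:0→1
  Δ2: s0:0→1
  Δ3: s1:1→0
  (3Δ to stable)
t=7 Δ0: s1=0 s0=1 clk=1
  Δ1: clk:1→0
  (1Δ to stable)
t=8 Δ0: s1=0 s0=1 clk=0
  Δ1: clk:0→1
  Δ2: s0:1→0
  Δ3: s1:0→1
  (3Δ to stable)
t=9 Δ0: s1=1 s0=0 clk=1
  Δ1: clk:1→0
  (1Δ to stable)
t=10 Δ0: s1=1 s0=0 clk=0
  Δ1: clk:0→1
  Δ2: s0:0→1
  Δ3: s1:1→0
  (3Δ to stable)
t=11 Δ0: s1=0 s0=1 clk=1
  Δ1: clk:1→0
  (1Δ to stable)
t=12 Δ0: s1=0 s0=1 clk=0
  Δ1: clk:0→1
  Δ2: s0:1→0
  Δ3: s1:0→1
  (3Δ to stable)
t=13 Δ0: s1=1 s0=0 clk=1
  Δ1: clk:1→0
  (1Δ to stable)
t=14 Δ0: s1=1 s0=0 clk=0
  Δ1: clk:0→1
  Δ2: s0:0→1
  Δ3: s1:1→0
  (3Δ to stable)

1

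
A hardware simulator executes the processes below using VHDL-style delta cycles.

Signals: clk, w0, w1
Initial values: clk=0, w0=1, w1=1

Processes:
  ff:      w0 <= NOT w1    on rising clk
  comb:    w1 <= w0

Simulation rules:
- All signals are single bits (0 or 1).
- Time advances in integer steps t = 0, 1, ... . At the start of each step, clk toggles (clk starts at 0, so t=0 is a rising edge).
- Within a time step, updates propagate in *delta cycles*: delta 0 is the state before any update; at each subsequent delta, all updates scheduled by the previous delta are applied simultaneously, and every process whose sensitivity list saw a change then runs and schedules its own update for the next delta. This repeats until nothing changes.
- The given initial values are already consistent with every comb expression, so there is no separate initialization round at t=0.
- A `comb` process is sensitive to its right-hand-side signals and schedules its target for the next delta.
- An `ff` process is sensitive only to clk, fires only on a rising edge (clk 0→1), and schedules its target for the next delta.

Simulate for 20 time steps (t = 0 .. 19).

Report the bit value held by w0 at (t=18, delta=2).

1

t0.Δ0 clk=0 w0=1 w1=1
t0.Δ1 clk=1 w0=1 w1=1
t0.Δ2 clk=1 w0=0 w1=1
t0.Δ3 clk=1 w0=0 w1=0
t1.Δ0 clk=1 w0=0 w1=0
t1.Δ1 clk=0 w0=0 w1=0
t2.Δ0 clk=0 w0=0 w1=0
t2.Δ1 clk=1 w0=0 w1=0
t2.Δ2 clk=1 w0=1 w1=0
t2.Δ3 clk=1 w0=1 w1=1
t3.Δ0 clk=1 w0=1 w1=1
t3.Δ1 clk=0 w0=1 w1=1
t4.Δ0 clk=0 w0=1 w1=1
t4.Δ1 clk=1 w0=1 w1=1
t4.Δ2 clk=1 w0=0 w1=1
t4.Δ3 clk=1 w0=0 w1=0
t5.Δ0 clk=1 w0=0 w1=0
t5.Δ1 clk=0 w0=0 w1=0
t6.Δ0 clk=0 w0=0 w1=0
t6.Δ1 clk=1 w0=0 w1=0
t6.Δ2 clk=1 w0=1 w1=0
t6.Δ3 clk=1 w0=1 w1=1
t7.Δ0 clk=1 w0=1 w1=1
t7.Δ1 clk=0 w0=1 w1=1
t8.Δ0 clk=0 w0=1 w1=1
t8.Δ1 clk=1 w0=1 w1=1
t8.Δ2 clk=1 w0=0 w1=1
t8.Δ3 clk=1 w0=0 w1=0
t9.Δ0 clk=1 w0=0 w1=0
t9.Δ1 clk=0 w0=0 w1=0
t10.Δ0 clk=0 w0=0 w1=0
t10.Δ1 clk=1 w0=0 w1=0
t10.Δ2 clk=1 w0=1 w1=0
t10.Δ3 clk=1 w0=1 w1=1
t11.Δ0 clk=1 w0=1 w1=1
t11.Δ1 clk=0 w0=1 w1=1
t12.Δ0 clk=0 w0=1 w1=1
t12.Δ1 clk=1 w0=1 w1=1
t12.Δ2 clk=1 w0=0 w1=1
t12.Δ3 clk=1 w0=0 w1=0
t13.Δ0 clk=1 w0=0 w1=0
t13.Δ1 clk=0 w0=0 w1=0
t14.Δ0 clk=0 w0=0 w1=0
t14.Δ1 clk=1 w0=0 w1=0
t14.Δ2 clk=1 w0=1 w1=0
t14.Δ3 clk=1 w0=1 w1=1
t15.Δ0 clk=1 w0=1 w1=1
t15.Δ1 clk=0 w0=1 w1=1
t16.Δ0 clk=0 w0=1 w1=1
t16.Δ1 clk=1 w0=1 w1=1
t16.Δ2 clk=1 w0=0 w1=1
t16.Δ3 clk=1 w0=0 w1=0
t17.Δ0 clk=1 w0=0 w1=0
t17.Δ1 clk=0 w0=0 w1=0
t18.Δ0 clk=0 w0=0 w1=0
t18.Δ1 clk=1 w0=0 w1=0
t18.Δ2 clk=1 w0=1 w1=0
t18.Δ3 clk=1 w0=1 w1=1
t19.Δ0 clk=1 w0=1 w1=1
t19.Δ1 clk=0 w0=1 w1=1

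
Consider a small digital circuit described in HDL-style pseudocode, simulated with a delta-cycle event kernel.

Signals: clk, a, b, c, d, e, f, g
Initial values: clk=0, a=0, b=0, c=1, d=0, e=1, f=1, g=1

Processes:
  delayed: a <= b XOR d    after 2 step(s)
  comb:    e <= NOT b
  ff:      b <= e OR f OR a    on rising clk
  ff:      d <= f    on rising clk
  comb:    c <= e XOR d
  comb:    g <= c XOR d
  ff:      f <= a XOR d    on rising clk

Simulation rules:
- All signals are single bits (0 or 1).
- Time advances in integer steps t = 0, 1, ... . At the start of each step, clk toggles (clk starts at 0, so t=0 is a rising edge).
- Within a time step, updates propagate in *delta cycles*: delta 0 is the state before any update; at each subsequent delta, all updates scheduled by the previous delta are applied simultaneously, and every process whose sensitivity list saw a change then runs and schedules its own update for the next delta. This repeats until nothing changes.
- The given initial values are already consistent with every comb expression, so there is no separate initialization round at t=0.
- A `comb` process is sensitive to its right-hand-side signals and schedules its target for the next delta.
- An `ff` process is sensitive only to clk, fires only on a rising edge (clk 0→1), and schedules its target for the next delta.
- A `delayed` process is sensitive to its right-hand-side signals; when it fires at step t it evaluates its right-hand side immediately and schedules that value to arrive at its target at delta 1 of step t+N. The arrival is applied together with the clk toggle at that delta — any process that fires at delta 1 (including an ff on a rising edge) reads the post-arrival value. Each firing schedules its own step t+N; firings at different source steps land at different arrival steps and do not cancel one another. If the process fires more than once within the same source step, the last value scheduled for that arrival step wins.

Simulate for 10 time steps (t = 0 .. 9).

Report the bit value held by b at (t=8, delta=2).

1

t0.Δ0 c=1 a=0 b=0 d=0 e=1 g=1 clk=0 f=1
t0.Δ1 c=1 a=0 b=0 d=0 e=1 g=1 clk=1 f=1
t0.Δ2 c=1 a=0 b=1 d=1 e=1 g=1 clk=1 f=0
t0.Δ3 c=0 a=0 b=1 d=1 e=0 g=0 clk=1 f=0
t0.Δ4 c=1 a=0 b=1 d=1 e=0 g=1 clk=1 f=0
t0.Δ5 c=1 a=0 b=1 d=1 e=0 g=0 clk=1 f=0
t1.Δ0 c=1 a=0 b=1 d=1 e=0 g=0 clk=1 f=0
t1.Δ1 c=1 a=0 b=1 d=1 e=0 g=0 clk=0 f=0
t2.Δ0 c=1 a=0 b=1 d=1 e=0 g=0 clk=0 f=0
t2.Δ1 c=1 a=0 b=1 d=1 e=0 g=0 clk=1 f=0
t2.Δ2 c=1 a=0 b=0 d=0 e=0 g=0 clk=1 f=1
t2.Δ3 c=0 a=0 b=0 d=0 e=1 g=1 clk=1 f=1
t2.Δ4 c=1 a=0 b=0 d=0 e=1 g=0 clk=1 f=1
t2.Δ5 c=1 a=0 b=0 d=0 e=1 g=1 clk=1 f=1
t3.Δ0 c=1 a=0 b=0 d=0 e=1 g=1 clk=1 f=1
t3.Δ1 c=1 a=0 b=0 d=0 e=1 g=1 clk=0 f=1
t4.Δ0 c=1 a=0 b=0 d=0 e=1 g=1 clk=0 f=1
t4.Δ1 c=1 a=0 b=0 d=0 e=1 g=1 clk=1 f=1
t4.Δ2 c=1 a=0 b=1 d=1 e=1 g=1 clk=1 f=0
t4.Δ3 c=0 a=0 b=1 d=1 e=0 g=0 clk=1 f=0
t4.Δ4 c=1 a=0 b=1 d=1 e=0 g=1 clk=1 f=0
t4.Δ5 c=1 a=0 b=1 d=1 e=0 g=0 clk=1 f=0
t5.Δ0 c=1 a=0 b=1 d=1 e=0 g=0 clk=1 f=0
t5.Δ1 c=1 a=0 b=1 d=1 e=0 g=0 clk=0 f=0
t6.Δ0 c=1 a=0 b=1 d=1 e=0 g=0 clk=0 f=0
t6.Δ1 c=1 a=0 b=1 d=1 e=0 g=0 clk=1 f=0
t6.Δ2 c=1 a=0 b=0 d=0 e=0 g=0 clk=1 f=1
t6.Δ3 c=0 a=0 b=0 d=0 e=1 g=1 clk=1 f=1
t6.Δ4 c=1 a=0 b=0 d=0 e=1 g=0 clk=1 f=1
t6.Δ5 c=1 a=0 b=0 d=0 e=1 g=1 clk=1 f=1
t7.Δ0 c=1 a=0 b=0 d=0 e=1 g=1 clk=1 f=1
t7.Δ1 c=1 a=0 b=0 d=0 e=1 g=1 clk=0 f=1
t8.Δ0 c=1 a=0 b=0 d=0 e=1 g=1 clk=0 f=1
t8.Δ1 c=1 a=0 b=0 d=0 e=1 g=1 clk=1 f=1
t8.Δ2 c=1 a=0 b=1 d=1 e=1 g=1 clk=1 f=0
t8.Δ3 c=0 a=0 b=1 d=1 e=0 g=0 clk=1 f=0
t8.Δ4 c=1 a=0 b=1 d=1 e=0 g=1 clk=1 f=0
t8.Δ5 c=1 a=0 b=1 d=1 e=0 g=0 clk=1 f=0
t9.Δ0 c=1 a=0 b=1 d=1 e=0 g=0 clk=1 f=0
t9.Δ1 c=1 a=0 b=1 d=1 e=0 g=0 clk=0 f=0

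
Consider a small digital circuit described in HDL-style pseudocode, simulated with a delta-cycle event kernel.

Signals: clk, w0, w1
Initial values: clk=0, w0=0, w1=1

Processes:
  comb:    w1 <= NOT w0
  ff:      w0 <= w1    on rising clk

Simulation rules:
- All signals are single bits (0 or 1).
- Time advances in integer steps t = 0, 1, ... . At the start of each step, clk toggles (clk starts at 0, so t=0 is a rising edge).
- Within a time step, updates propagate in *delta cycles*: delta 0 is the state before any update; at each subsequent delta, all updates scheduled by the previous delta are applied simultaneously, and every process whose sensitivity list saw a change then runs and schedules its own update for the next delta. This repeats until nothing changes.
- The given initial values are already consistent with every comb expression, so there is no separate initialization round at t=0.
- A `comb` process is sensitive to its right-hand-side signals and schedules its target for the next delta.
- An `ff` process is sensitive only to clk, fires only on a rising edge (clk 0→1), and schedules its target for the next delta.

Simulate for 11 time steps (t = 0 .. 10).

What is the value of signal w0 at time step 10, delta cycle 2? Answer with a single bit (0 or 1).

0

[bits: w0,clk,w1]
t=0: Δ0=001 Δ1=011 Δ2=111 Δ3=110 | 3Δ
t=1: Δ0=110 Δ1=100 | 1Δ
t=2: Δ0=100 Δ1=110 Δ2=010 Δ3=011 | 3Δ
t=3: Δ0=011 Δ1=001 | 1Δ
t=4: Δ0=001 Δ1=011 Δ2=111 Δ3=110 | 3Δ
t=5: Δ0=110 Δ1=100 | 1Δ
t=6: Δ0=100 Δ1=110 Δ2=010 Δ3=011 | 3Δ
t=7: Δ0=011 Δ1=001 | 1Δ
t=8: Δ0=001 Δ1=011 Δ2=111 Δ3=110 | 3Δ
t=9: Δ0=110 Δ1=100 | 1Δ
t=10: Δ0=100 Δ1=110 Δ2=010 Δ3=011 | 3Δ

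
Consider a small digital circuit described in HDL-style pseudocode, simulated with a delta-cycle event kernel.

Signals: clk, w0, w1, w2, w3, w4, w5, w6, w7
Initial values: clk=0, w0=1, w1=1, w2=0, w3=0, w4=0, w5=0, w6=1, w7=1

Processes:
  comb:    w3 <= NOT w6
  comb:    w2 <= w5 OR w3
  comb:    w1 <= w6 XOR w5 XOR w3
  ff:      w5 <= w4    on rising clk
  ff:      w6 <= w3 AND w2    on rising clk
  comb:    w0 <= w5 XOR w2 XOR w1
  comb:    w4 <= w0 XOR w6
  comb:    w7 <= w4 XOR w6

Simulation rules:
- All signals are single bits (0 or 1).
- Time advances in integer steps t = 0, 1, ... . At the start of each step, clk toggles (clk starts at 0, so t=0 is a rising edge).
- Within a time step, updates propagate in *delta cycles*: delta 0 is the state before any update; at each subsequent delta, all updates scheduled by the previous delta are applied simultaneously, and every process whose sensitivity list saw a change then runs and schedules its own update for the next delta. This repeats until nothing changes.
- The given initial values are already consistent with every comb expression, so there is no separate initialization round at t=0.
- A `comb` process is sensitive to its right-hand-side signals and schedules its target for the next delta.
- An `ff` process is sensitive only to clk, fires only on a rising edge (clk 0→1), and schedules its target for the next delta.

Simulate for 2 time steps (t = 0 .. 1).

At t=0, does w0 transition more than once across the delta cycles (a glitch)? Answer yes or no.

[bits: w2,w6,w1,w3,clk,w7,w5,w0,w4]
t=0: Δ0=011001010 Δ1=011011010 Δ2=001011010 Δ3=000110011 Δ4=101111001 Δ5=101111000 Δ6=101110000 | 6Δ
t=1: Δ0=101110000 Δ1=101100000 | 1Δ

no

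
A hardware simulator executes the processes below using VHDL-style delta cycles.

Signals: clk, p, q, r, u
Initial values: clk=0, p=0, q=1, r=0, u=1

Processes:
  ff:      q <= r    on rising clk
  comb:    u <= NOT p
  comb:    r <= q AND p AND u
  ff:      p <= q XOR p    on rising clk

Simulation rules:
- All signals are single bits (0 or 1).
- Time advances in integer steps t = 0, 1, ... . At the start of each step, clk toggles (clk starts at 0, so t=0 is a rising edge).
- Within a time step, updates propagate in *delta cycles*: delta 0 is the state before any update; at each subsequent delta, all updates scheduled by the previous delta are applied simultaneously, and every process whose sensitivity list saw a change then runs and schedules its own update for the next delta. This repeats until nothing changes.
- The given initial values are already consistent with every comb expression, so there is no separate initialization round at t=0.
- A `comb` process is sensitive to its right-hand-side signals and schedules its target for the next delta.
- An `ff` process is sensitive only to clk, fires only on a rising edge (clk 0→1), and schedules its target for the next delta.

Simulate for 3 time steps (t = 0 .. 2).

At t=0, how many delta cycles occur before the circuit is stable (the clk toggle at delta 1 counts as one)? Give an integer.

[bits: q,p,u,clk,r]
t=0: Δ0=10100 Δ1=10110 Δ2=01110 Δ3=01010 | 3Δ
t=1: Δ0=01010 Δ1=01000 | 1Δ
t=2: Δ0=01000 Δ1=01010 | 1Δ

3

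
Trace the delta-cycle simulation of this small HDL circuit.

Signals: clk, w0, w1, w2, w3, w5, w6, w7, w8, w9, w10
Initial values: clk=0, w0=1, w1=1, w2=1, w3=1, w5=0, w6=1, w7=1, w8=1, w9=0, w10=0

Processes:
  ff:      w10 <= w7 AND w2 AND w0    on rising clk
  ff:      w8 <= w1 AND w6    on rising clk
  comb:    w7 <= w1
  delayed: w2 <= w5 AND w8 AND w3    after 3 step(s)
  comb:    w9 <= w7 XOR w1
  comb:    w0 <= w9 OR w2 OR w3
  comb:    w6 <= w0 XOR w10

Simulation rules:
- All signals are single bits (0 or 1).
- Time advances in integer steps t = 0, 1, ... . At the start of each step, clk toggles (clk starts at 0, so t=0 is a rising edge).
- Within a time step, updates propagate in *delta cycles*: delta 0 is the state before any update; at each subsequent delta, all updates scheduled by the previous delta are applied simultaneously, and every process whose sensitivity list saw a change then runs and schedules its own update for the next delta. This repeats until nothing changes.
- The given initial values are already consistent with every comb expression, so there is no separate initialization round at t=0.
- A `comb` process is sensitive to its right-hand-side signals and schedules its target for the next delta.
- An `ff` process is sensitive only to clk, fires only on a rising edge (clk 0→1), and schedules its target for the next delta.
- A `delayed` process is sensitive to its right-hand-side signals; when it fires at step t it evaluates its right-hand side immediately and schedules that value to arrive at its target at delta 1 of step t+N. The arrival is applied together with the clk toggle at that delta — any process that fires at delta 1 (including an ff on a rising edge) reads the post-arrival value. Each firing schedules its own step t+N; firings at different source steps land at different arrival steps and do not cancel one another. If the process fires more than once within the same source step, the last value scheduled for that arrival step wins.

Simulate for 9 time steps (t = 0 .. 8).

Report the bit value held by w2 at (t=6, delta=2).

0

[bits: w9,w0,w3,w1,w8,w7,clk,w6,w2,w5,w10]
t=0: Δ0=01111101100 Δ1=01111111100 Δ2=01111111101 Δ3=01111110101 | 3Δ
t=1: Δ0=01111110101 Δ1=01111100101 | 1Δ
t=2: Δ0=01111100101 Δ1=01111110101 Δ2=01110110101 | 2Δ
t=3: Δ0=01110110101 Δ1=01110100101 | 1Δ
t=4: Δ0=01110100101 Δ1=01110110101 | 1Δ
t=5: Δ0=01110110101 Δ1=01110100001 | 1Δ
t=6: Δ0=01110100001 Δ1=01110110001 Δ2=01110110000 Δ3=01110111000 | 3Δ
t=7: Δ0=01110111000 Δ1=01110101000 | 1Δ
t=8: Δ0=01110101000 Δ1=01110111000 Δ2=01111111000 | 2Δ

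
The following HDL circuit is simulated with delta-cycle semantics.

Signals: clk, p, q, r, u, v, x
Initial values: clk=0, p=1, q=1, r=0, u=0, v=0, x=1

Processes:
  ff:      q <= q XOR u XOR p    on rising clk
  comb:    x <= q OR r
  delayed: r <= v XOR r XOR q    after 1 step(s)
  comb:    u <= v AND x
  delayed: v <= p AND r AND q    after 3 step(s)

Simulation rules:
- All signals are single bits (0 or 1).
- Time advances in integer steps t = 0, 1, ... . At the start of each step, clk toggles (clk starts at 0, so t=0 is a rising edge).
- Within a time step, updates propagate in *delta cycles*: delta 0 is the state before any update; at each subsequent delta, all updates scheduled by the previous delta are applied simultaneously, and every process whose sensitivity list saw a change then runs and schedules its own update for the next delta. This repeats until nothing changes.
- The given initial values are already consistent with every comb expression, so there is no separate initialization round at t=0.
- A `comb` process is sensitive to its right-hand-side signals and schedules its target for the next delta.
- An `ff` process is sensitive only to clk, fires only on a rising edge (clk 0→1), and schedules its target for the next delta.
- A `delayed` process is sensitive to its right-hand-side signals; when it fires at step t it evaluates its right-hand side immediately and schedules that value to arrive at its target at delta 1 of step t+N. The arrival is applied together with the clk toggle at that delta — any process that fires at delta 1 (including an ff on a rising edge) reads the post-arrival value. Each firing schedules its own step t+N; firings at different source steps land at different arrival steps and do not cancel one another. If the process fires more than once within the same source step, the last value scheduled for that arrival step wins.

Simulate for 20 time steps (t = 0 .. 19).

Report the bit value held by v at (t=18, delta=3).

0

[bits: x,v,q,p,clk,r,u]
t=0: Δ0=1011000 Δ1=1011100 Δ2=1001100 Δ3=0001100 | 3Δ
t=1: Δ0=0001100 Δ1=0001000 | 1Δ
t=2: Δ0=0001000 Δ1=0001100 Δ2=0011100 Δ3=1011100 | 3Δ
t=3: Δ0=1011100 Δ1=1011010 | 1Δ
t=4: Δ0=1011010 Δ1=1011100 Δ2=1001100 Δ3=0001100 | 3Δ
t=5: Δ0=0001100 Δ1=0001000 | 1Δ
t=6: Δ0=0001000 Δ1=0101100 Δ2=0111100 Δ3=1111100 Δ4=1111101 | 4Δ
t=7: Δ0=1111101 Δ1=1011001 Δ2=1011000 | 2Δ
t=8: Δ0=1011000 Δ1=1011110 Δ2=1001110 | 2Δ
t=9: Δ0=1001110 Δ1=1001010 | 1Δ
t=10: Δ0=1001010 Δ1=1001110 Δ2=1011110 | 2Δ
t=11: Δ0=1011110 Δ1=1011000 | 1Δ
t=12: Δ0=1011000 Δ1=1011110 Δ2=1001110 | 2Δ
t=13: Δ0=1001110 Δ1=1101010 Δ2=1101011 | 2Δ
t=14: Δ0=1101011 Δ1=1001101 Δ2=0001100 | 2Δ
t=15: Δ0=0001100 Δ1=0001000 | 1Δ
t=16: Δ0=0001000 Δ1=0001100 Δ2=0011100 Δ3=1011100 | 3Δ
t=17: Δ0=1011100 Δ1=1011010 | 1Δ
t=18: Δ0=1011010 Δ1=1011100 Δ2=1001100 Δ3=0001100 | 3Δ
t=19: Δ0=0001100 Δ1=0001000 | 1Δ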